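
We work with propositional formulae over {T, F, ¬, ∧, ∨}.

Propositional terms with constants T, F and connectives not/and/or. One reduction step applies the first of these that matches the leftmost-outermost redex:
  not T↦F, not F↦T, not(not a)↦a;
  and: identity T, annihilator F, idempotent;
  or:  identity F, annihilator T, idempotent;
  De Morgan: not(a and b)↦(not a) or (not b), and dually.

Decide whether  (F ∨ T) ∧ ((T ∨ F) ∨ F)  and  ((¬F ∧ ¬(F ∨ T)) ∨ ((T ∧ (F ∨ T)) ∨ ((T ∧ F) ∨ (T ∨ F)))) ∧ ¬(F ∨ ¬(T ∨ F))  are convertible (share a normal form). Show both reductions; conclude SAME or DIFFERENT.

Answer: SAME — A ⇓ T, B ⇓ T

Working:
Term A:
  start: (F ∨ T) ∧ ((T ∨ F) ∨ F)
  [1] T ∧ ((T ∨ F) ∨ F)
  [2] (T ∨ F) ∨ F
  [3] T ∨ F
  [4] T

Term B:
  start: ((¬F ∧ ¬(F ∨ T)) ∨ ((T ∧ (F ∨ T)) ∨ ((T ∧ F) ∨ (T ∨ F)))) ∧ ¬(F ∨ ¬(T ∨ F))
  [1] ((T ∧ ¬(F ∨ T)) ∨ ((T ∧ (F ∨ T)) ∨ ((T ∧ F) ∨ (T ∨ F)))) ∧ ¬(F ∨ ¬(T ∨ F))
  [2] (¬(F ∨ T) ∨ ((T ∧ (F ∨ T)) ∨ ((T ∧ F) ∨ (T ∨ F)))) ∧ ¬(F ∨ ¬(T ∨ F))
  [3] ((¬F ∧ ¬T) ∨ ((T ∧ (F ∨ T)) ∨ ((T ∧ F) ∨ (T ∨ F)))) ∧ ¬(F ∨ ¬(T ∨ F))
  [4] ((T ∧ ¬T) ∨ ((T ∧ (F ∨ T)) ∨ ((T ∧ F) ∨ (T ∨ F)))) ∧ ¬(F ∨ ¬(T ∨ F))
  [5] (¬T ∨ ((T ∧ (F ∨ T)) ∨ ((T ∧ F) ∨ (T ∨ F)))) ∧ ¬(F ∨ ¬(T ∨ F))
  [6] (F ∨ ((T ∧ (F ∨ T)) ∨ ((T ∧ F) ∨ (T ∨ F)))) ∧ ¬(F ∨ ¬(T ∨ F))
  [7] ((T ∧ (F ∨ T)) ∨ ((T ∧ F) ∨ (T ∨ F))) ∧ ¬(F ∨ ¬(T ∨ F))
  [8] ((F ∨ T) ∨ ((T ∧ F) ∨ (T ∨ F))) ∧ ¬(F ∨ ¬(T ∨ F))
  [9] (T ∨ ((T ∧ F) ∨ (T ∨ F))) ∧ ¬(F ∨ ¬(T ∨ F))
  [10] T ∧ ¬(F ∨ ¬(T ∨ F))
  [11] ¬(F ∨ ¬(T ∨ F))
  [12] ¬F ∧ ¬¬(T ∨ F)
  [13] T ∧ ¬¬(T ∨ F)
  [14] ¬¬(T ∨ F)
  [15] T ∨ F
  [16] T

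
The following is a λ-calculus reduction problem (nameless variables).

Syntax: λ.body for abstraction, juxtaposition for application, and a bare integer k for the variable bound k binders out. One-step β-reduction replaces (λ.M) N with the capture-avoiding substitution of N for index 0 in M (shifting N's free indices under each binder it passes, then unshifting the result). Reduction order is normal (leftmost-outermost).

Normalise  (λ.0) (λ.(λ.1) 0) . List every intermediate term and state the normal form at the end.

Answer: normal form = λ.0  (in 2 steps)

Derivation:
  start: (λ.0) (λ.(λ.1) 0)
  →1  λ.(λ.1) 0
  →2  λ.0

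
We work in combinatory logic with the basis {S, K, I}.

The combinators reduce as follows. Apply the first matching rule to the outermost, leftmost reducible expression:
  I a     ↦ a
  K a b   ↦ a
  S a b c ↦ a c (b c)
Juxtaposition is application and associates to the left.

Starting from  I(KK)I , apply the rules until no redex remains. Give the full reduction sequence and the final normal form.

  start: I(KK)I
  step 1: KKI
  step 2: K

Answer: normal form = K  (in 2 steps)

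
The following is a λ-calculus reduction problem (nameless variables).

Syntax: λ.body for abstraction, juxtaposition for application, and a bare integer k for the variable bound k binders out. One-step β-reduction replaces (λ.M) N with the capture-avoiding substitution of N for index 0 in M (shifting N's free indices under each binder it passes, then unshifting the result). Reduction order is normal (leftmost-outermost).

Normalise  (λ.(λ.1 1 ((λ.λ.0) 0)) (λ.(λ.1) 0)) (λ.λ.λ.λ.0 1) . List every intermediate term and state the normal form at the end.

  start: (λ.(λ.1 1 ((λ.λ.0) 0)) (λ.(λ.1) 0)) (λ.λ.λ.λ.0 1)
  →1  (λ.(λ.λ.λ.λ.0 1) (λ.λ.λ.λ.0 1) ((λ.λ.0) 0)) (λ.(λ.1) 0)
  →2  (λ.λ.λ.λ.0 1) (λ.λ.λ.λ.0 1) ((λ.λ.0) (λ.(λ.1) 0))
  →3  (λ.λ.λ.0 1) ((λ.λ.0) (λ.(λ.1) 0))
  →4  λ.λ.0 1

Answer: normal form = λ.λ.0 1  (in 4 steps)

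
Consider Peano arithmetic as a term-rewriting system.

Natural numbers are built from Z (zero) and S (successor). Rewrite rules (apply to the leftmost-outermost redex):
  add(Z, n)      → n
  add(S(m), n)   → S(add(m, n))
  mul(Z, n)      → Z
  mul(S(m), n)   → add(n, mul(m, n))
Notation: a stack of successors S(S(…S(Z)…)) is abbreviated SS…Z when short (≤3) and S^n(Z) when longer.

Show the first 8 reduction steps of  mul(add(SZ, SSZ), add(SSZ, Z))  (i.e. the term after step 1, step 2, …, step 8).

Answer: after 8 steps: S(S(mul(add(Z, SSZ), add(SSZ, Z))))

Working:
  start: mul(add(SZ, SSZ), add(SSZ, Z))
  →1  mul(S(add(Z, SSZ)), add(SSZ, Z))
  →2  add(add(SSZ, Z), mul(add(Z, SSZ), add(SSZ, Z)))
  →3  add(S(add(SZ, Z)), mul(add(Z, SSZ), add(SSZ, Z)))
  →4  S(add(add(SZ, Z), mul(add(Z, SSZ), add(SSZ, Z))))
  →5  S(add(S(add(Z, Z)), mul(add(Z, SSZ), add(SSZ, Z))))
  →6  S(S(add(add(Z, Z), mul(add(Z, SSZ), add(SSZ, Z)))))
  →7  S(S(add(Z, mul(add(Z, SSZ), add(SSZ, Z)))))
  →8  S(S(mul(add(Z, SSZ), add(SSZ, Z))))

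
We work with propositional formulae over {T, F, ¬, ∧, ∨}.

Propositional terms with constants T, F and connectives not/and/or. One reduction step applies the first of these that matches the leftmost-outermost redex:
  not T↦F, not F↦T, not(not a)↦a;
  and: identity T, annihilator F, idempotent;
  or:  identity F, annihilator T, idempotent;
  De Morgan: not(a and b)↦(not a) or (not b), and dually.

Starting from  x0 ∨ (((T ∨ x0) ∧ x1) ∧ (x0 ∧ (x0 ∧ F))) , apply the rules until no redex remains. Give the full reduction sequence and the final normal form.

  start: x0 ∨ (((T ∨ x0) ∧ x1) ∧ (x0 ∧ (x0 ∧ F)))
  [1] x0 ∨ ((T ∧ x1) ∧ (x0 ∧ (x0 ∧ F)))
  [2] x0 ∨ (x1 ∧ (x0 ∧ (x0 ∧ F)))
  [3] x0 ∨ (x1 ∧ (x0 ∧ F))
  [4] x0 ∨ (x1 ∧ F)
  [5] x0 ∨ F
  [6] x0

Answer: normal form = x0  (in 6 steps)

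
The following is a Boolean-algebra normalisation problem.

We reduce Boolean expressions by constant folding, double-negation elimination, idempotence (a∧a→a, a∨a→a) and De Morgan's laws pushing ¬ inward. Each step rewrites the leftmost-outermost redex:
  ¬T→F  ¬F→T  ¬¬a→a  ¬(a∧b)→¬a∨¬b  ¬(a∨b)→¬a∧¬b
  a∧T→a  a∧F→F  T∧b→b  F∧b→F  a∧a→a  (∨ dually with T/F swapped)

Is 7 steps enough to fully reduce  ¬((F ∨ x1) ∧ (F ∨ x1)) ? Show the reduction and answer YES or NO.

  start: ¬((F ∨ x1) ∧ (F ∨ x1))
  step 1: ¬(F ∨ x1) ∨ ¬(F ∨ x1)
  step 2: ¬(F ∨ x1)
  step 3: ¬F ∧ ¬x1
  step 4: T ∧ ¬x1
  step 5: ¬x1

Answer: YES — reaches normal form ¬x1 in 5 ≤ 7 steps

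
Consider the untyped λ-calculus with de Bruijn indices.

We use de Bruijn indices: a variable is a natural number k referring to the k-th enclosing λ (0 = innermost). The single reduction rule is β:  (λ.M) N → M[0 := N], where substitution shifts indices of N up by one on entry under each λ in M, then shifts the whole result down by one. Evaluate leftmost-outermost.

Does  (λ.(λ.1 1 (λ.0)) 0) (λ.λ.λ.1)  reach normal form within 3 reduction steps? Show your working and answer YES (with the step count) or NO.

Answer: NO — after 3 steps the term is (λ.λ.1) (λ.0), not yet normal

Derivation:
  start: (λ.(λ.1 1 (λ.0)) 0) (λ.λ.λ.1)
  [1] (λ.(λ.λ.λ.1) (λ.λ.λ.1) (λ.0)) (λ.λ.λ.1)
  [2] (λ.λ.λ.1) (λ.λ.λ.1) (λ.0)
  [3] (λ.λ.1) (λ.0)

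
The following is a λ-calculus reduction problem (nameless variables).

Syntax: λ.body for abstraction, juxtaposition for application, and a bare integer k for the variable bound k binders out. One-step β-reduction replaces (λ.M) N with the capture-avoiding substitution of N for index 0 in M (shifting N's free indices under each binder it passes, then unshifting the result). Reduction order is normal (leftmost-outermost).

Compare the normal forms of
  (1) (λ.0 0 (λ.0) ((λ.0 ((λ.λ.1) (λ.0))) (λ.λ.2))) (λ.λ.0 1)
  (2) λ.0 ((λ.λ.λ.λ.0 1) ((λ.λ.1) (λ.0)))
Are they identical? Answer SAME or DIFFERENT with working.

Answer: SAME — A ⇓ λ.0 (λ.λ.λ.0 1), B ⇓ λ.0 (λ.λ.λ.0 1)

Reduction:
Term A:
  start: (λ.0 0 (λ.0) ((λ.0 ((λ.λ.1) (λ.0))) (λ.λ.2))) (λ.λ.0 1)
  step 1: (λ.λ.0 1) (λ.λ.0 1) (λ.0) ((λ.0 ((λ.λ.1) (λ.0))) (λ.λ.λ.λ.0 1))
  step 2: (λ.0 (λ.λ.0 1)) (λ.0) ((λ.0 ((λ.λ.1) (λ.0))) (λ.λ.λ.λ.0 1))
  step 3: (λ.0) (λ.λ.0 1) ((λ.0 ((λ.λ.1) (λ.0))) (λ.λ.λ.λ.0 1))
  step 4: (λ.λ.0 1) ((λ.0 ((λ.λ.1) (λ.0))) (λ.λ.λ.λ.0 1))
  step 5: λ.0 ((λ.0 ((λ.λ.1) (λ.0))) (λ.λ.λ.λ.0 1))
  step 6: λ.0 ((λ.λ.λ.λ.0 1) ((λ.λ.1) (λ.0)))
  step 7: λ.0 (λ.λ.λ.0 1)

Term B:
  start: λ.0 ((λ.λ.λ.λ.0 1) ((λ.λ.1) (λ.0)))
  step 1: λ.0 (λ.λ.λ.0 1)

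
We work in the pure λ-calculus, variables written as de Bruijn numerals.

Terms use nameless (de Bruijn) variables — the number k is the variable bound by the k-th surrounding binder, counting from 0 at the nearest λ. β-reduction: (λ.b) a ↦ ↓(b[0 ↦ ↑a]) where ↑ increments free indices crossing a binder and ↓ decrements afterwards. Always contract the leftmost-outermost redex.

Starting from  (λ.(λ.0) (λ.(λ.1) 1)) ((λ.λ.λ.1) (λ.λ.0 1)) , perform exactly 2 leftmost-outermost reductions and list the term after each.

Answer: after 2 steps: λ.(λ.1) ((λ.λ.λ.1) (λ.λ.0 1))

Working:
  start: (λ.(λ.0) (λ.(λ.1) 1)) ((λ.λ.λ.1) (λ.λ.0 1))
  step 1: (λ.0) (λ.(λ.1) ((λ.λ.λ.1) (λ.λ.0 1)))
  step 2: λ.(λ.1) ((λ.λ.λ.1) (λ.λ.0 1))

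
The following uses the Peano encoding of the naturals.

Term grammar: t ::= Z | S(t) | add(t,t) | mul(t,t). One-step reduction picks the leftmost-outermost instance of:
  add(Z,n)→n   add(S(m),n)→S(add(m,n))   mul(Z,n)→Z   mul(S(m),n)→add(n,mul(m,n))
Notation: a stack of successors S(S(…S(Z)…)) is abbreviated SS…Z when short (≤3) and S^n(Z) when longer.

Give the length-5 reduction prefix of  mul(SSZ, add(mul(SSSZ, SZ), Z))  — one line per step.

Answer: after 5 steps: S(add(add(add(Z, mul(SSZ, SZ)), Z), mul(SZ, add(mul(SSSZ, SZ), Z))))

Derivation:
  start: mul(SSZ, add(mul(SSSZ, SZ), Z))
  →1  add(add(mul(SSSZ, SZ), Z), mul(SZ, add(mul(SSSZ, SZ), Z)))
  →2  add(add(add(SZ, mul(SSZ, SZ)), Z), mul(SZ, add(mul(SSSZ, SZ), Z)))
  →3  add(add(S(add(Z, mul(SSZ, SZ))), Z), mul(SZ, add(mul(SSSZ, SZ), Z)))
  →4  add(S(add(add(Z, mul(SSZ, SZ)), Z)), mul(SZ, add(mul(SSSZ, SZ), Z)))
  →5  S(add(add(add(Z, mul(SSZ, SZ)), Z), mul(SZ, add(mul(SSSZ, SZ), Z))))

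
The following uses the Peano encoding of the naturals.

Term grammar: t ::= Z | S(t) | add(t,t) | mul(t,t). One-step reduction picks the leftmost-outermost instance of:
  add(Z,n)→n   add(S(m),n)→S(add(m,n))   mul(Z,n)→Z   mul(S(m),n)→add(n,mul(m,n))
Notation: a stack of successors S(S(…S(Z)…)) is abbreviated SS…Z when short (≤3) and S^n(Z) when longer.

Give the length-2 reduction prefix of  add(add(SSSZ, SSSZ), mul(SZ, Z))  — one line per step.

Answer: after 2 steps: S(add(add(SSZ, SSSZ), mul(SZ, Z)))

Derivation:
  start: add(add(SSSZ, SSSZ), mul(SZ, Z))
  →1  add(S(add(SSZ, SSSZ)), mul(SZ, Z))
  →2  S(add(add(SSZ, SSSZ), mul(SZ, Z)))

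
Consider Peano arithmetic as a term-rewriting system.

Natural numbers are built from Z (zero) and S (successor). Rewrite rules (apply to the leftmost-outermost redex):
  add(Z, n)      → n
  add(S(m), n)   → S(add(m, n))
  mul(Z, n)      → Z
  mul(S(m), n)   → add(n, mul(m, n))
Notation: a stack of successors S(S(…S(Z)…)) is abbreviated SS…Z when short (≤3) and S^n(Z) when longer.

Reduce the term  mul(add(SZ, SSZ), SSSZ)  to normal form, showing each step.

Answer: normal form = S^9(Z)  (in 18 steps)

Reduction:
  start: mul(add(SZ, SSZ), SSSZ)
  step 1: mul(S(add(Z, SSZ)), SSSZ)
  step 2: add(SSSZ, mul(add(Z, SSZ), SSSZ))
  step 3: S(add(SSZ, mul(add(Z, SSZ), SSSZ)))
  step 4: S(S(add(SZ, mul(add(Z, SSZ), SSSZ))))
  step 5: S(S(S(add(Z, mul(add(Z, SSZ), SSSZ)))))
  step 6: S(S(S(mul(add(Z, SSZ), SSSZ))))
  step 7: S(S(S(mul(SSZ, SSSZ))))
  step 8: S(S(S(add(SSSZ, mul(SZ, SSSZ)))))
  step 9: S(S(S(S(add(SSZ, mul(SZ, SSSZ))))))
  step 10: S(S(S(S(S(add(SZ, mul(SZ, SSSZ)))))))
  step 11: S(S(S(S(S(S(add(Z, mul(SZ, SSSZ))))))))
  step 12: S(S(S(S(S(S(mul(SZ, SSSZ)))))))
  step 13: S(S(S(S(S(S(add(SSSZ, mul(Z, SSSZ))))))))
  step 14: S(S(S(S(S(S(S(add(SSZ, mul(Z, SSSZ)))))))))
  step 15: S(S(S(S(S(S(S(S(add(SZ, mul(Z, SSSZ))))))))))
  step 16: S(S(S(S(S(S(S(S(S(add(Z, mul(Z, SSSZ)))))))))))
  step 17: S(S(S(S(S(S(S(S(S(mul(Z, SSSZ))))))))))
  step 18: S^9(Z)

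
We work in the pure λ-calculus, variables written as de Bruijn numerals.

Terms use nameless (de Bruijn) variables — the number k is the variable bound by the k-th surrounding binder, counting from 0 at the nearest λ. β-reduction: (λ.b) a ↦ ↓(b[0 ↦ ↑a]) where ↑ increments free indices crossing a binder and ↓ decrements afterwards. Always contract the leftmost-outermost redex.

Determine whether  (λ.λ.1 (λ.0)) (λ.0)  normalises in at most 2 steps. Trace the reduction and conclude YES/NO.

  start: (λ.λ.1 (λ.0)) (λ.0)
  step 1: λ.(λ.0) (λ.0)
  step 2: λ.λ.0

Answer: YES — reaches normal form λ.λ.0 in 2 ≤ 2 steps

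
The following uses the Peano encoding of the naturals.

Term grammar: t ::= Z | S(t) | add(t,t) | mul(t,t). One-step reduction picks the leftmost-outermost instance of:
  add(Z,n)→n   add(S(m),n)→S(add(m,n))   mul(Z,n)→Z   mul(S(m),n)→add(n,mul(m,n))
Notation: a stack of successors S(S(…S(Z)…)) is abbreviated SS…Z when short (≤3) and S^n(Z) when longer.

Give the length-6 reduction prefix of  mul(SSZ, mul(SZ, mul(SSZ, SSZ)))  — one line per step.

  start: mul(SSZ, mul(SZ, mul(SSZ, SSZ)))
  →1  add(mul(SZ, mul(SSZ, SSZ)), mul(SZ, mul(SZ, mul(SSZ, SSZ))))
  →2  add(add(mul(SSZ, SSZ), mul(Z, mul(SSZ, SSZ))), mul(SZ, mul(SZ, mul(SSZ, SSZ))))
  →3  add(add(add(SSZ, mul(SZ, SSZ)), mul(Z, mul(SSZ, SSZ))), mul(SZ, mul(SZ, mul(SSZ, SSZ))))
  →4  add(add(S(add(SZ, mul(SZ, SSZ))), mul(Z, mul(SSZ, SSZ))), mul(SZ, mul(SZ, mul(SSZ, SSZ))))
  →5  add(S(add(add(SZ, mul(SZ, SSZ)), mul(Z, mul(SSZ, SSZ)))), mul(SZ, mul(SZ, mul(SSZ, SSZ))))
  →6  S(add(add(add(SZ, mul(SZ, SSZ)), mul(Z, mul(SSZ, SSZ))), mul(SZ, mul(SZ, mul(SSZ, SSZ)))))

Answer: after 6 steps: S(add(add(add(SZ, mul(SZ, SSZ)), mul(Z, mul(SSZ, SSZ))), mul(SZ, mul(SZ, mul(SSZ, SSZ)))))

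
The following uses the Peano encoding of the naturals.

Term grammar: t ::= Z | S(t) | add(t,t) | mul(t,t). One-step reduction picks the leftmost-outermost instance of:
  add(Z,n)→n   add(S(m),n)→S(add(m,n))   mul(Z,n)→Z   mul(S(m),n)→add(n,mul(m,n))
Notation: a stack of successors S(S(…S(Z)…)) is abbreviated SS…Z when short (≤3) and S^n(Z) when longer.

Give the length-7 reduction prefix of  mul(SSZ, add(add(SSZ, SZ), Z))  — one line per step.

Answer: after 7 steps: S(S(add(add(add(Z, SZ), Z), mul(SZ, add(add(SSZ, SZ), Z)))))

Reduction:
  start: mul(SSZ, add(add(SSZ, SZ), Z))
  →1  add(add(add(SSZ, SZ), Z), mul(SZ, add(add(SSZ, SZ), Z)))
  →2  add(add(S(add(SZ, SZ)), Z), mul(SZ, add(add(SSZ, SZ), Z)))
  →3  add(S(add(add(SZ, SZ), Z)), mul(SZ, add(add(SSZ, SZ), Z)))
  →4  S(add(add(add(SZ, SZ), Z), mul(SZ, add(add(SSZ, SZ), Z))))
  →5  S(add(add(S(add(Z, SZ)), Z), mul(SZ, add(add(SSZ, SZ), Z))))
  →6  S(add(S(add(add(Z, SZ), Z)), mul(SZ, add(add(SSZ, SZ), Z))))
  →7  S(S(add(add(add(Z, SZ), Z), mul(SZ, add(add(SSZ, SZ), Z)))))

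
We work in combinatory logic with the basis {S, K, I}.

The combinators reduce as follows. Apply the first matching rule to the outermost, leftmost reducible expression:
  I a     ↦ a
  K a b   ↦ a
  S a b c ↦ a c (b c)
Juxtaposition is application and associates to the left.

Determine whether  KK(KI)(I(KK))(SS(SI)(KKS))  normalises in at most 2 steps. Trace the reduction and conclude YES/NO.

  start: KK(KI)(I(KK))(SS(SI)(KKS))
  [1] K(I(KK))(SS(SI)(KKS))
  [2] I(KK)

Answer: NO — after 2 steps the term is I(KK), not yet normal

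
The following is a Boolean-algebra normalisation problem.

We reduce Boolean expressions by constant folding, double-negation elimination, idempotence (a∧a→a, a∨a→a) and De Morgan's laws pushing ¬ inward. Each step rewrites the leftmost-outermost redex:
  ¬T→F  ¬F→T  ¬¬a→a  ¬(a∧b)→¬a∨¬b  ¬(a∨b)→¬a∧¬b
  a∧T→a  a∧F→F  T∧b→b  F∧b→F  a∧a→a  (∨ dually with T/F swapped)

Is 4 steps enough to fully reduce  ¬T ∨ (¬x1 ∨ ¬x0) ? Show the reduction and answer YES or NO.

Answer: YES — reaches normal form ¬x1 ∨ ¬x0 in 2 ≤ 4 steps

Reduction:
  start: ¬T ∨ (¬x1 ∨ ¬x0)
  [1] F ∨ (¬x1 ∨ ¬x0)
  [2] ¬x1 ∨ ¬x0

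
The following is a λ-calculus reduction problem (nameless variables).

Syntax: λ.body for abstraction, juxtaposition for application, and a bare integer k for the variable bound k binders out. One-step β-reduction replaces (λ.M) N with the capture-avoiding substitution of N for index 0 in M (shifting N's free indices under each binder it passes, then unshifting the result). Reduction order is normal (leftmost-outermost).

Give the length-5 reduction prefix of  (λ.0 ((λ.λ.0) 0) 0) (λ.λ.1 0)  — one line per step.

  start: (λ.0 ((λ.λ.0) 0) 0) (λ.λ.1 0)
  step 1: (λ.λ.1 0) ((λ.λ.0) (λ.λ.1 0)) (λ.λ.1 0)
  step 2: (λ.(λ.λ.0) (λ.λ.1 0) 0) (λ.λ.1 0)
  step 3: (λ.λ.0) (λ.λ.1 0) (λ.λ.1 0)
  step 4: (λ.0) (λ.λ.1 0)
  step 5: λ.λ.1 0

Answer: after 5 steps: λ.λ.1 0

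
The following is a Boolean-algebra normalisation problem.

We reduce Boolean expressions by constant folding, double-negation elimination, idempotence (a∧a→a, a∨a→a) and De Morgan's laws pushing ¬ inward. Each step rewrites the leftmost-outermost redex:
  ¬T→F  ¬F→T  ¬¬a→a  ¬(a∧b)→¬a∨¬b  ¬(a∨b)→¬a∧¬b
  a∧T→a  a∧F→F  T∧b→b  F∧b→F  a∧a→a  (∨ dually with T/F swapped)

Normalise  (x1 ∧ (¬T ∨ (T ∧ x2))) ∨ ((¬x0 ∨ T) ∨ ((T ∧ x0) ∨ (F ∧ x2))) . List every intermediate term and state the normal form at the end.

  start: (x1 ∧ (¬T ∨ (T ∧ x2))) ∨ ((¬x0 ∨ T) ∨ ((T ∧ x0) ∨ (F ∧ x2)))
  [1] (x1 ∧ (F ∨ (T ∧ x2))) ∨ ((¬x0 ∨ T) ∨ ((T ∧ x0) ∨ (F ∧ x2)))
  [2] (x1 ∧ (T ∧ x2)) ∨ ((¬x0 ∨ T) ∨ ((T ∧ x0) ∨ (F ∧ x2)))
  [3] (x1 ∧ x2) ∨ ((¬x0 ∨ T) ∨ ((T ∧ x0) ∨ (F ∧ x2)))
  [4] (x1 ∧ x2) ∨ (T ∨ ((T ∧ x0) ∨ (F ∧ x2)))
  [5] (x1 ∧ x2) ∨ T
  [6] T

Answer: normal form = T  (in 6 steps)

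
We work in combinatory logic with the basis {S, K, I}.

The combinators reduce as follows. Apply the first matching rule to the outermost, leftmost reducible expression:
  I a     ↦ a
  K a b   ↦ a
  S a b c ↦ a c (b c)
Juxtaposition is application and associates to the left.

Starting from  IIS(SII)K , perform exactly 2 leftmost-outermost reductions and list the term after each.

Answer: after 2 steps: S(SII)K

Working:
  start: IIS(SII)K
  step 1: IS(SII)K
  step 2: S(SII)K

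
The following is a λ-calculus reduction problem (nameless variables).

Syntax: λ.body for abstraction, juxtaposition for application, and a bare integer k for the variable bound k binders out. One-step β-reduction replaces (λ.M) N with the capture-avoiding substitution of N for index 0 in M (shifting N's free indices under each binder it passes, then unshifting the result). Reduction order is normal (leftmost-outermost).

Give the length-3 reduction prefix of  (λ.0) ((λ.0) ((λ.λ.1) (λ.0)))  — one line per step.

Answer: after 3 steps: λ.λ.0

Reduction:
  start: (λ.0) ((λ.0) ((λ.λ.1) (λ.0)))
  [1] (λ.0) ((λ.λ.1) (λ.0))
  [2] (λ.λ.1) (λ.0)
  [3] λ.λ.0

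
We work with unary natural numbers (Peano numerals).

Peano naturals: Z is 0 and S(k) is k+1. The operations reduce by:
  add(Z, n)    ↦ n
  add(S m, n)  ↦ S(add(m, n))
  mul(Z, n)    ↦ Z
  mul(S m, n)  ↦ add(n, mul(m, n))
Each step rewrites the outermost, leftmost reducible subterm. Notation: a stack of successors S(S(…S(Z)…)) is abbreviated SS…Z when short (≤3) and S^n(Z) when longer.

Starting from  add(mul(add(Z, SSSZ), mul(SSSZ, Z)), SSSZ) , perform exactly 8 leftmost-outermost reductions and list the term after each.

  start: add(mul(add(Z, SSSZ), mul(SSSZ, Z)), SSSZ)
  [1] add(mul(SSSZ, mul(SSSZ, Z)), SSSZ)
  [2] add(add(mul(SSSZ, Z), mul(SSZ, mul(SSSZ, Z))), SSSZ)
  [3] add(add(add(Z, mul(SSZ, Z)), mul(SSZ, mul(SSSZ, Z))), SSSZ)
  [4] add(add(mul(SSZ, Z), mul(SSZ, mul(SSSZ, Z))), SSSZ)
  [5] add(add(add(Z, mul(SZ, Z)), mul(SSZ, mul(SSSZ, Z))), SSSZ)
  [6] add(add(mul(SZ, Z), mul(SSZ, mul(SSSZ, Z))), SSSZ)
  [7] add(add(add(Z, mul(Z, Z)), mul(SSZ, mul(SSSZ, Z))), SSSZ)
  [8] add(add(mul(Z, Z), mul(SSZ, mul(SSSZ, Z))), SSSZ)

Answer: after 8 steps: add(add(mul(Z, Z), mul(SSZ, mul(SSSZ, Z))), SSSZ)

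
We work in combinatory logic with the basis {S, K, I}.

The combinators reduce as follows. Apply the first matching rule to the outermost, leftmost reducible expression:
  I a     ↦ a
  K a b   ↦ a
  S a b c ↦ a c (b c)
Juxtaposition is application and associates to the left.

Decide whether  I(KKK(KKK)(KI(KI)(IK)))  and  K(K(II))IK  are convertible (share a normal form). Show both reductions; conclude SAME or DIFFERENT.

Answer: DIFFERENT — A ⇓ K, B ⇓ I

Derivation:
Term A:
  start: I(KKK(KKK)(KI(KI)(IK)))
  [1] KKK(KKK)(KI(KI)(IK))
  [2] K(KKK)(KI(KI)(IK))
  [3] KKK
  [4] K

Term B:
  start: K(K(II))IK
  [1] K(II)K
  [2] II
  [3] I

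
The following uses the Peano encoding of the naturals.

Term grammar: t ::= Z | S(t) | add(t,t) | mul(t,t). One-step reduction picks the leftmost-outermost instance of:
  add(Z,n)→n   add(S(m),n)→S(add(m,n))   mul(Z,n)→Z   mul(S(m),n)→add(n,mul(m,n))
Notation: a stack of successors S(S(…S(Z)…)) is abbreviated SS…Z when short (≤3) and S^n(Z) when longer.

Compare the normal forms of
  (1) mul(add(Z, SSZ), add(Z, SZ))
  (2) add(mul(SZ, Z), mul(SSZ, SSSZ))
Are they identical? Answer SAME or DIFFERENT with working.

Term A:
  start: mul(add(Z, SSZ), add(Z, SZ))
  →1  mul(SSZ, add(Z, SZ))
  →2  add(add(Z, SZ), mul(SZ, add(Z, SZ)))
  →3  add(SZ, mul(SZ, add(Z, SZ)))
  →4  S(add(Z, mul(SZ, add(Z, SZ))))
  →5  S(mul(SZ, add(Z, SZ)))
  →6  S(add(add(Z, SZ), mul(Z, add(Z, SZ))))
  →7  S(add(SZ, mul(Z, add(Z, SZ))))
  →8  S(S(add(Z, mul(Z, add(Z, SZ)))))
  →9  S(S(mul(Z, add(Z, SZ))))
  →10  SSZ

Term B:
  start: add(mul(SZ, Z), mul(SSZ, SSSZ))
  →1  add(add(Z, mul(Z, Z)), mul(SSZ, SSSZ))
  →2  add(mul(Z, Z), mul(SSZ, SSSZ))
  →3  add(Z, mul(SSZ, SSSZ))
  →4  mul(SSZ, SSSZ)
  →5  add(SSSZ, mul(SZ, SSSZ))
  →6  S(add(SSZ, mul(SZ, SSSZ)))
  →7  S(S(add(SZ, mul(SZ, SSSZ))))
  →8  S(S(S(add(Z, mul(SZ, SSSZ)))))
  →9  S(S(S(mul(SZ, SSSZ))))
  →10  S(S(S(add(SSSZ, mul(Z, SSSZ)))))
  →11  S(S(S(S(add(SSZ, mul(Z, SSSZ))))))
  →12  S(S(S(S(S(add(SZ, mul(Z, SSSZ)))))))
  →13  S(S(S(S(S(S(add(Z, mul(Z, SSSZ))))))))
  →14  S(S(S(S(S(S(mul(Z, SSSZ)))))))
  →15  S^6(Z)

Answer: DIFFERENT — A ⇓ SSZ, B ⇓ S^6(Z)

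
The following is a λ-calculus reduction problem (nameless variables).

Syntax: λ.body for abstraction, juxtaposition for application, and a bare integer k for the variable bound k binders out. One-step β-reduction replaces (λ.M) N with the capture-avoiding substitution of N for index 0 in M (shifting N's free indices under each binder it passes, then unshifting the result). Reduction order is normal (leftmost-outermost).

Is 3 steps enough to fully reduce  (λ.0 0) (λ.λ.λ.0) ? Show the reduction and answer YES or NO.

  start: (λ.0 0) (λ.λ.λ.0)
  step 1: (λ.λ.λ.0) (λ.λ.λ.0)
  step 2: λ.λ.0

Answer: YES — reaches normal form λ.λ.0 in 2 ≤ 3 steps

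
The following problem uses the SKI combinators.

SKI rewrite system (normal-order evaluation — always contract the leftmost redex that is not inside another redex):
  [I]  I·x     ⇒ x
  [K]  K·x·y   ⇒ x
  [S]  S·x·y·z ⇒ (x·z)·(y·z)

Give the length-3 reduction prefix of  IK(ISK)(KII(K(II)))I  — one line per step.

  start: IK(ISK)(KII(K(II)))I
  step 1: K(ISK)(KII(K(II)))I
  step 2: ISKI
  step 3: SKI

Answer: after 3 steps: SKI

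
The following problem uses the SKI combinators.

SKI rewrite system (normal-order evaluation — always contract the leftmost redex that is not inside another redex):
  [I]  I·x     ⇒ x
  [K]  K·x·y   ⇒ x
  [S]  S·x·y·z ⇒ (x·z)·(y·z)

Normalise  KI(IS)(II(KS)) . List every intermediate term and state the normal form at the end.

Answer: normal form = KS  (in 4 steps)

Reduction:
  start: KI(IS)(II(KS))
  [1] I(II(KS))
  [2] II(KS)
  [3] I(KS)
  [4] KS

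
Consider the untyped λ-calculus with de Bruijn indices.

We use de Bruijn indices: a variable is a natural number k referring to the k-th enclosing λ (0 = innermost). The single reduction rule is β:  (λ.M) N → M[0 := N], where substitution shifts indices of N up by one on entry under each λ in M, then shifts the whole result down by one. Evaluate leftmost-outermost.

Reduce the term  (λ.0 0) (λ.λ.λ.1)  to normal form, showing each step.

Answer: normal form = λ.λ.1  (in 2 steps)

Working:
  start: (λ.0 0) (λ.λ.λ.1)
  →1  (λ.λ.λ.1) (λ.λ.λ.1)
  →2  λ.λ.1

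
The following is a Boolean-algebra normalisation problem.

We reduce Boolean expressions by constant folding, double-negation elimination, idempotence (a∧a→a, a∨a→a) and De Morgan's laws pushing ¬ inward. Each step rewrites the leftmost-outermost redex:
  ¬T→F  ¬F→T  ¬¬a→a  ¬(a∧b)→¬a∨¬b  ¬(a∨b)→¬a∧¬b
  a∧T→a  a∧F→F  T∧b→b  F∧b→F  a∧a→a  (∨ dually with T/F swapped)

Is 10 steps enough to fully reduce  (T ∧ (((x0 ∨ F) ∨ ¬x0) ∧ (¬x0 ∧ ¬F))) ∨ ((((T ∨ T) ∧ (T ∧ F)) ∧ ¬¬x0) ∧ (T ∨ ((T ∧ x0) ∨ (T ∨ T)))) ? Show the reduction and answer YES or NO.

Answer: YES — reaches normal form (x0 ∨ ¬x0) ∧ ¬x0 in 10 ≤ 10 steps

Derivation:
  start: (T ∧ (((x0 ∨ F) ∨ ¬x0) ∧ (¬x0 ∧ ¬F))) ∨ ((((T ∨ T) ∧ (T ∧ F)) ∧ ¬¬x0) ∧ (T ∨ ((T ∧ x0) ∨ (T ∨ T))))
  [1] (((x0 ∨ F) ∨ ¬x0) ∧ (¬x0 ∧ ¬F)) ∨ ((((T ∨ T) ∧ (T ∧ F)) ∧ ¬¬x0) ∧ (T ∨ ((T ∧ x0) ∨ (T ∨ T))))
  [2] ((x0 ∨ ¬x0) ∧ (¬x0 ∧ ¬F)) ∨ ((((T ∨ T) ∧ (T ∧ F)) ∧ ¬¬x0) ∧ (T ∨ ((T ∧ x0) ∨ (T ∨ T))))
  [3] ((x0 ∨ ¬x0) ∧ (¬x0 ∧ T)) ∨ ((((T ∨ T) ∧ (T ∧ F)) ∧ ¬¬x0) ∧ (T ∨ ((T ∧ x0) ∨ (T ∨ T))))
  [4] ((x0 ∨ ¬x0) ∧ ¬x0) ∨ ((((T ∨ T) ∧ (T ∧ F)) ∧ ¬¬x0) ∧ (T ∨ ((T ∧ x0) ∨ (T ∨ T))))
  [5] ((x0 ∨ ¬x0) ∧ ¬x0) ∨ (((T ∧ (T ∧ F)) ∧ ¬¬x0) ∧ (T ∨ ((T ∧ x0) ∨ (T ∨ T))))
  [6] ((x0 ∨ ¬x0) ∧ ¬x0) ∨ (((T ∧ F) ∧ ¬¬x0) ∧ (T ∨ ((T ∧ x0) ∨ (T ∨ T))))
  [7] ((x0 ∨ ¬x0) ∧ ¬x0) ∨ ((F ∧ ¬¬x0) ∧ (T ∨ ((T ∧ x0) ∨ (T ∨ T))))
  [8] ((x0 ∨ ¬x0) ∧ ¬x0) ∨ (F ∧ (T ∨ ((T ∧ x0) ∨ (T ∨ T))))
  [9] ((x0 ∨ ¬x0) ∧ ¬x0) ∨ F
  [10] (x0 ∨ ¬x0) ∧ ¬x0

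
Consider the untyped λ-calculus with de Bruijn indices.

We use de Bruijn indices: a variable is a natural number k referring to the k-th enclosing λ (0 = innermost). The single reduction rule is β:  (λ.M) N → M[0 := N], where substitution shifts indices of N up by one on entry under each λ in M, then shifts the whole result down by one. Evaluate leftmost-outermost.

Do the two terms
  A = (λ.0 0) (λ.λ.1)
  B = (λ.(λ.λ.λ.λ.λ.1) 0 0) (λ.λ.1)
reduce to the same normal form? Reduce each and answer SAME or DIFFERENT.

Term A:
  start: (λ.0 0) (λ.λ.1)
  step 1: (λ.λ.1) (λ.λ.1)
  step 2: λ.λ.λ.1

Term B:
  start: (λ.(λ.λ.λ.λ.λ.1) 0 0) (λ.λ.1)
  step 1: (λ.λ.λ.λ.λ.1) (λ.λ.1) (λ.λ.1)
  step 2: (λ.λ.λ.λ.1) (λ.λ.1)
  step 3: λ.λ.λ.1

Answer: SAME — A ⇓ λ.λ.λ.1, B ⇓ λ.λ.λ.1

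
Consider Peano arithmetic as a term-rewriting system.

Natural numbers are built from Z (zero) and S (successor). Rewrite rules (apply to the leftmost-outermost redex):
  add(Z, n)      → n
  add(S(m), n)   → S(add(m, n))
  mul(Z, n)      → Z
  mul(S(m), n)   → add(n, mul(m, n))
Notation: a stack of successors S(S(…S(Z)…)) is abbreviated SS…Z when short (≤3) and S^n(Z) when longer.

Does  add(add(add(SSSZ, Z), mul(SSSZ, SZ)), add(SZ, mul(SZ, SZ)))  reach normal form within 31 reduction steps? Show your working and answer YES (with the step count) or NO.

  start: add(add(add(SSSZ, Z), mul(SSSZ, SZ)), add(SZ, mul(SZ, SZ)))
  →1  add(add(S(add(SSZ, Z)), mul(SSSZ, SZ)), add(SZ, mul(SZ, SZ)))
  →2  add(S(add(add(SSZ, Z), mul(SSSZ, SZ))), add(SZ, mul(SZ, SZ)))
  →3  S(add(add(add(SSZ, Z), mul(SSSZ, SZ)), add(SZ, mul(SZ, SZ))))
  →4  S(add(add(S(add(SZ, Z)), mul(SSSZ, SZ)), add(SZ, mul(SZ, SZ))))
  →5  S(add(S(add(add(SZ, Z), mul(SSSZ, SZ))), add(SZ, mul(SZ, SZ))))
  →6  S(S(add(add(add(SZ, Z), mul(SSSZ, SZ)), add(SZ, mul(SZ, SZ)))))
  →7  S(S(add(add(S(add(Z, Z)), mul(SSSZ, SZ)), add(SZ, mul(SZ, SZ)))))
  →8  S(S(add(S(add(add(Z, Z), mul(SSSZ, SZ))), add(SZ, mul(SZ, SZ)))))
  →9  S(S(S(add(add(add(Z, Z), mul(SSSZ, SZ)), add(SZ, mul(SZ, SZ))))))
  →10  S(S(S(add(add(Z, mul(SSSZ, SZ)), add(SZ, mul(SZ, SZ))))))
  →11  S(S(S(add(mul(SSSZ, SZ), add(SZ, mul(SZ, SZ))))))
  →12  S(S(S(add(add(SZ, mul(SSZ, SZ)), add(SZ, mul(SZ, SZ))))))
  →13  S(S(S(add(S(add(Z, mul(SSZ, SZ))), add(SZ, mul(SZ, SZ))))))
  →14  S(S(S(S(add(add(Z, mul(SSZ, SZ)), add(SZ, mul(SZ, SZ)))))))
  →15  S(S(S(S(add(mul(SSZ, SZ), add(SZ, mul(SZ, SZ)))))))
  →16  S(S(S(S(add(add(SZ, mul(SZ, SZ)), add(SZ, mul(SZ, SZ)))))))
  →17  S(S(S(S(add(S(add(Z, mul(SZ, SZ))), add(SZ, mul(SZ, SZ)))))))
  →18  S(S(S(S(S(add(add(Z, mul(SZ, SZ)), add(SZ, mul(SZ, SZ))))))))
  →19  S(S(S(S(S(add(mul(SZ, SZ), add(SZ, mul(SZ, SZ))))))))
  →20  S(S(S(S(S(add(add(SZ, mul(Z, SZ)), add(SZ, mul(SZ, SZ))))))))
  →21  S(S(S(S(S(add(S(add(Z, mul(Z, SZ))), add(SZ, mul(SZ, SZ))))))))
  →22  S(S(S(S(S(S(add(add(Z, mul(Z, SZ)), add(SZ, mul(SZ, SZ)))))))))
  →23  S(S(S(S(S(S(add(mul(Z, SZ), add(SZ, mul(SZ, SZ)))))))))
  →24  S(S(S(S(S(S(add(Z, add(SZ, mul(SZ, SZ)))))))))
  →25  S(S(S(S(S(S(add(SZ, mul(SZ, SZ))))))))
  →26  S(S(S(S(S(S(S(add(Z, mul(SZ, SZ)))))))))
  →27  S(S(S(S(S(S(S(mul(SZ, SZ))))))))
  →28  S(S(S(S(S(S(S(add(SZ, mul(Z, SZ)))))))))
  →29  S(S(S(S(S(S(S(S(add(Z, mul(Z, SZ))))))))))
  →30  S(S(S(S(S(S(S(S(mul(Z, SZ)))))))))
  →31  S^8(Z)

Answer: YES — reaches normal form S^8(Z) in 31 ≤ 31 steps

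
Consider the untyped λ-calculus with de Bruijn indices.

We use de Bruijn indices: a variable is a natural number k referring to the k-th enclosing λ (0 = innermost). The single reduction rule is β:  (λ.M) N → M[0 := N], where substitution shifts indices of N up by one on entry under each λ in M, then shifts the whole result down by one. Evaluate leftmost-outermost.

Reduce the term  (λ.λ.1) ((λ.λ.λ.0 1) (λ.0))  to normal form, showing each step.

Answer: normal form = λ.λ.λ.0 1  (in 2 steps)

Reduction:
  start: (λ.λ.1) ((λ.λ.λ.0 1) (λ.0))
  →1  λ.(λ.λ.λ.0 1) (λ.0)
  →2  λ.λ.λ.0 1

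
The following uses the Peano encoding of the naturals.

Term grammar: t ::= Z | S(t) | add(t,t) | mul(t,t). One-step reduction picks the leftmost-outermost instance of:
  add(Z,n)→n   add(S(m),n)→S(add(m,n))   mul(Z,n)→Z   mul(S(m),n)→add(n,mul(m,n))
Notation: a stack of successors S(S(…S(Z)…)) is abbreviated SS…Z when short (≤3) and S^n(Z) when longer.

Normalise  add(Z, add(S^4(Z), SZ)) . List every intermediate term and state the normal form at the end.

Answer: normal form = S^5(Z)  (in 6 steps)

Working:
  start: add(Z, add(S^4(Z), SZ))
  step 1: add(S^4(Z), SZ)
  step 2: S(add(SSSZ, SZ))
  step 3: S(S(add(SSZ, SZ)))
  step 4: S(S(S(add(SZ, SZ))))
  step 5: S(S(S(S(add(Z, SZ)))))
  step 6: S^5(Z)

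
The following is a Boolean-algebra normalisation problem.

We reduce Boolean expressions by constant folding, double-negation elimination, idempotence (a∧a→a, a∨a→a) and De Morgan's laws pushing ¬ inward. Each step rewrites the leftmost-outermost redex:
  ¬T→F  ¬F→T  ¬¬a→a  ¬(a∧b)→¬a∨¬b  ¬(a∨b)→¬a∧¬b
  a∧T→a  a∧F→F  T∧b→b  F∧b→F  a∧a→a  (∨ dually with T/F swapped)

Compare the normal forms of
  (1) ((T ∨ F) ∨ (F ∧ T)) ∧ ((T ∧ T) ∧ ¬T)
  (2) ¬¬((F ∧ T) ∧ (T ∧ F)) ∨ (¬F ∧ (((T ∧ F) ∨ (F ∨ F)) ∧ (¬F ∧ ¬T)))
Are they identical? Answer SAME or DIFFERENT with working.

Answer: SAME — A ⇓ F, B ⇓ F

Derivation:
Term A:
  start: ((T ∨ F) ∨ (F ∧ T)) ∧ ((T ∧ T) ∧ ¬T)
  [1] (T ∨ (F ∧ T)) ∧ ((T ∧ T) ∧ ¬T)
  [2] T ∧ ((T ∧ T) ∧ ¬T)
  [3] (T ∧ T) ∧ ¬T
  [4] T ∧ ¬T
  [5] ¬T
  [6] F

Term B:
  start: ¬¬((F ∧ T) ∧ (T ∧ F)) ∨ (¬F ∧ (((T ∧ F) ∨ (F ∨ F)) ∧ (¬F ∧ ¬T)))
  [1] ((F ∧ T) ∧ (T ∧ F)) ∨ (¬F ∧ (((T ∧ F) ∨ (F ∨ F)) ∧ (¬F ∧ ¬T)))
  [2] (F ∧ (T ∧ F)) ∨ (¬F ∧ (((T ∧ F) ∨ (F ∨ F)) ∧ (¬F ∧ ¬T)))
  [3] F ∨ (¬F ∧ (((T ∧ F) ∨ (F ∨ F)) ∧ (¬F ∧ ¬T)))
  [4] ¬F ∧ (((T ∧ F) ∨ (F ∨ F)) ∧ (¬F ∧ ¬T))
  [5] T ∧ (((T ∧ F) ∨ (F ∨ F)) ∧ (¬F ∧ ¬T))
  [6] ((T ∧ F) ∨ (F ∨ F)) ∧ (¬F ∧ ¬T)
  [7] (F ∨ (F ∨ F)) ∧ (¬F ∧ ¬T)
  [8] (F ∨ F) ∧ (¬F ∧ ¬T)
  [9] F ∧ (¬F ∧ ¬T)
  [10] F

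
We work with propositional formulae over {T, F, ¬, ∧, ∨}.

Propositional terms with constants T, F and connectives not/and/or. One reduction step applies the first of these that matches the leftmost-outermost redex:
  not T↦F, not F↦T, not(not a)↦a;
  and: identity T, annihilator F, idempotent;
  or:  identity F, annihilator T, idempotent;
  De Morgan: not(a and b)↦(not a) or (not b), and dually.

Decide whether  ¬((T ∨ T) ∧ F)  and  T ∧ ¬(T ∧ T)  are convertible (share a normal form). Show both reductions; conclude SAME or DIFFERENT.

Answer: DIFFERENT — A ⇓ T, B ⇓ F

Working:
Term A:
  start: ¬((T ∨ T) ∧ F)
  step 1: ¬(T ∨ T) ∨ ¬F
  step 2: (¬T ∧ ¬T) ∨ ¬F
  step 3: ¬T ∨ ¬F
  step 4: F ∨ ¬F
  step 5: ¬F
  step 6: T

Term B:
  start: T ∧ ¬(T ∧ T)
  step 1: ¬(T ∧ T)
  step 2: ¬T ∨ ¬T
  step 3: ¬T
  step 4: F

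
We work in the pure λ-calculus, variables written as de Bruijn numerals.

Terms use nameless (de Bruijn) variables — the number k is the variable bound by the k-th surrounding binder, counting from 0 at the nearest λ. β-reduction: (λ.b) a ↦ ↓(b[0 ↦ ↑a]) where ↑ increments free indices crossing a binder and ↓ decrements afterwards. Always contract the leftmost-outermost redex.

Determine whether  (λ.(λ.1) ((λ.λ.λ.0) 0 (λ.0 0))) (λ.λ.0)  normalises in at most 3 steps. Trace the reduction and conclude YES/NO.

  start: (λ.(λ.1) ((λ.λ.λ.0) 0 (λ.0 0))) (λ.λ.0)
  [1] (λ.λ.λ.0) ((λ.λ.λ.0) (λ.λ.0) (λ.0 0))
  [2] λ.λ.0

Answer: YES — reaches normal form λ.λ.0 in 2 ≤ 3 steps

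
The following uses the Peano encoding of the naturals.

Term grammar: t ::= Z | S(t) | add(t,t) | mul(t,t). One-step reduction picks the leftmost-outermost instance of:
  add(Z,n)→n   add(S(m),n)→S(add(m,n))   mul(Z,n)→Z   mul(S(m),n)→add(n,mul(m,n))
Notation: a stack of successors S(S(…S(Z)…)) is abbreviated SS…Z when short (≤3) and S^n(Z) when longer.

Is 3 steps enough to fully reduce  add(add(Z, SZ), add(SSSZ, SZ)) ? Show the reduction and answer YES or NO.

Answer: NO — after 3 steps the term is S(add(SSSZ, SZ)), not yet normal

Derivation:
  start: add(add(Z, SZ), add(SSSZ, SZ))
  step 1: add(SZ, add(SSSZ, SZ))
  step 2: S(add(Z, add(SSSZ, SZ)))
  step 3: S(add(SSSZ, SZ))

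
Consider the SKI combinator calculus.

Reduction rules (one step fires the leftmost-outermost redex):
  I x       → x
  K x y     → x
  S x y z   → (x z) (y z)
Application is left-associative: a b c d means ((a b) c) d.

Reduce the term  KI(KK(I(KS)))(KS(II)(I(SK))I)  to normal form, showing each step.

Answer: normal form = S(SK)I  (in 4 steps)

Working:
  start: KI(KK(I(KS)))(KS(II)(I(SK))I)
  →1  I(KS(II)(I(SK))I)
  →2  KS(II)(I(SK))I
  →3  S(I(SK))I
  →4  S(SK)I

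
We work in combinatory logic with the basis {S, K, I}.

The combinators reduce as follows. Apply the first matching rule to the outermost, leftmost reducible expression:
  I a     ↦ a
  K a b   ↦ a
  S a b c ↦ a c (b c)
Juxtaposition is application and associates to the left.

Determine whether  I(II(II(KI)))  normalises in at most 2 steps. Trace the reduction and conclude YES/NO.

  start: I(II(II(KI)))
  →1  II(II(KI))
  →2  I(II(KI))

Answer: NO — after 2 steps the term is I(II(KI)), not yet normal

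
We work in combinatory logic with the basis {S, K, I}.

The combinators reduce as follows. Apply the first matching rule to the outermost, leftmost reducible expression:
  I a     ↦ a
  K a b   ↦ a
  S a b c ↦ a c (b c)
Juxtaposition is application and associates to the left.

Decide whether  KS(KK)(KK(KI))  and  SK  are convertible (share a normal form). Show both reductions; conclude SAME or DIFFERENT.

Term A:
  start: KS(KK)(KK(KI))
  step 1: S(KK(KI))
  step 2: SK

Term B:
  start: SK

Answer: SAME — A ⇓ SK, B ⇓ SK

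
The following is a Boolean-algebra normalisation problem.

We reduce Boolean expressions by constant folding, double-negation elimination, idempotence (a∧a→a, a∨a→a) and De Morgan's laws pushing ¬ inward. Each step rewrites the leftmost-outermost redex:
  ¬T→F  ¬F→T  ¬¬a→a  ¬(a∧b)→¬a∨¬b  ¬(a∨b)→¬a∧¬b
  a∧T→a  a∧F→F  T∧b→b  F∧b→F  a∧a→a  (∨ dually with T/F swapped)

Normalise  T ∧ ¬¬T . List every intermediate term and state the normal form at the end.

  start: T ∧ ¬¬T
  step 1: ¬¬T
  step 2: T

Answer: normal form = T  (in 2 steps)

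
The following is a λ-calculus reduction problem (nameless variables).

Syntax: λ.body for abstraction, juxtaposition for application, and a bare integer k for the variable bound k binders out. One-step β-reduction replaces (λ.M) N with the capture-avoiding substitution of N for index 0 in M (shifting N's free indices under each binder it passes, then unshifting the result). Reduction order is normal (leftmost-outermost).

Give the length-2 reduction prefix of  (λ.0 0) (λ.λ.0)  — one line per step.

  start: (λ.0 0) (λ.λ.0)
  step 1: (λ.λ.0) (λ.λ.0)
  step 2: λ.0

Answer: after 2 steps: λ.0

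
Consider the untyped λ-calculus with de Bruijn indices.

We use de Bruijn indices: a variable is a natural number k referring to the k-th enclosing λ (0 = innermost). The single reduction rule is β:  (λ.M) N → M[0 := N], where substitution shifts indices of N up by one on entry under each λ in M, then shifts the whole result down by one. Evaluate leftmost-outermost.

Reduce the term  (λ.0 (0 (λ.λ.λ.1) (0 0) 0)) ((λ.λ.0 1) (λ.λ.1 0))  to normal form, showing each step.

Answer: normal form = λ.λ.1 0  (in 16 steps)

Working:
  start: (λ.0 (0 (λ.λ.λ.1) (0 0) 0)) ((λ.λ.0 1) (λ.λ.1 0))
  [1] (λ.λ.0 1) (λ.λ.1 0) ((λ.λ.0 1) (λ.λ.1 0) (λ.λ.λ.1) ((λ.λ.0 1) (λ.λ.1 0) ((λ.λ.0 1) (λ.λ.1 0))) ((λ.λ.0 1) (λ.λ.1 0)))
  [2] (λ.0 (λ.λ.1 0)) ((λ.λ.0 1) (λ.λ.1 0) (λ.λ.λ.1) ((λ.λ.0 1) (λ.λ.1 0) ((λ.λ.0 1) (λ.λ.1 0))) ((λ.λ.0 1) (λ.λ.1 0)))
  [3] (λ.λ.0 1) (λ.λ.1 0) (λ.λ.λ.1) ((λ.λ.0 1) (λ.λ.1 0) ((λ.λ.0 1) (λ.λ.1 0))) ((λ.λ.0 1) (λ.λ.1 0)) (λ.λ.1 0)
  [4] (λ.0 (λ.λ.1 0)) (λ.λ.λ.1) ((λ.λ.0 1) (λ.λ.1 0) ((λ.λ.0 1) (λ.λ.1 0))) ((λ.λ.0 1) (λ.λ.1 0)) (λ.λ.1 0)
  [5] (λ.λ.λ.1) (λ.λ.1 0) ((λ.λ.0 1) (λ.λ.1 0) ((λ.λ.0 1) (λ.λ.1 0))) ((λ.λ.0 1) (λ.λ.1 0)) (λ.λ.1 0)
  [6] (λ.λ.1) ((λ.λ.0 1) (λ.λ.1 0) ((λ.λ.0 1) (λ.λ.1 0))) ((λ.λ.0 1) (λ.λ.1 0)) (λ.λ.1 0)
  [7] (λ.(λ.λ.0 1) (λ.λ.1 0) ((λ.λ.0 1) (λ.λ.1 0))) ((λ.λ.0 1) (λ.λ.1 0)) (λ.λ.1 0)
  [8] (λ.λ.0 1) (λ.λ.1 0) ((λ.λ.0 1) (λ.λ.1 0)) (λ.λ.1 0)
  [9] (λ.0 (λ.λ.1 0)) ((λ.λ.0 1) (λ.λ.1 0)) (λ.λ.1 0)
  [10] (λ.λ.0 1) (λ.λ.1 0) (λ.λ.1 0) (λ.λ.1 0)
  [11] (λ.0 (λ.λ.1 0)) (λ.λ.1 0) (λ.λ.1 0)
  [12] (λ.λ.1 0) (λ.λ.1 0) (λ.λ.1 0)
  [13] (λ.(λ.λ.1 0) 0) (λ.λ.1 0)
  [14] (λ.λ.1 0) (λ.λ.1 0)
  [15] λ.(λ.λ.1 0) 0
  [16] λ.λ.1 0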